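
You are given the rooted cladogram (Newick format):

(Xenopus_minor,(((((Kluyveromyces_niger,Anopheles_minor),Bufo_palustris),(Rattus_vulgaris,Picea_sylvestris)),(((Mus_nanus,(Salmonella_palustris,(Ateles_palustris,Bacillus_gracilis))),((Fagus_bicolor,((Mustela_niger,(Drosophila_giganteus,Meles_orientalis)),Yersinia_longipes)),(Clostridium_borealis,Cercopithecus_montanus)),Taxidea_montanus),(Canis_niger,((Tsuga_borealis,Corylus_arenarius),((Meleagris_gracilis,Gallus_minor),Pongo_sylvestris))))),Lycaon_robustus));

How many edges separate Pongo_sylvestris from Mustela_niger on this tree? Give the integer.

The MRCA of Pongo_sylvestris and Mustela_niger is the node subtending (((Mus_nanus,(Salmonella_palustris,(Ateles_palustris,Bacillus_gracilis))),((Fagus_bicolor,((Mustela_niger,(Drosophila_giganteus,Meles_orientalis)),Yersinia_longipes)),(Clostridium_borealis,Cercopithecus_montanus)),Taxidea_montanus),(Canis_niger,((Tsuga_borealis,Corylus_arenarius),((Meleagris_gracilis,Gallus_minor),Pongo_sylvestris)))).
From Pongo_sylvestris up to that node: 4 branches. From Mustela_niger up to the same node: 6 branches. Total: 4 + 6 = 10.

10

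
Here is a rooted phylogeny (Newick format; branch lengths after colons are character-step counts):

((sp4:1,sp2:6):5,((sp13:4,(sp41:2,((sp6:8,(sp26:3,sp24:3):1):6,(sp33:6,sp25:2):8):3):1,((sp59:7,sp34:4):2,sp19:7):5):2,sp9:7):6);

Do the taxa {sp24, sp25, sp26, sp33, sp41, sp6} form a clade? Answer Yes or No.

Yes

The most recent common ancestor of these taxa subtends (sp41,((sp6,(sp26,sp24)),(sp33,sp25))).
That clade has exactly 6 tips — every listed taxon and nothing else — so the group is monophyletic.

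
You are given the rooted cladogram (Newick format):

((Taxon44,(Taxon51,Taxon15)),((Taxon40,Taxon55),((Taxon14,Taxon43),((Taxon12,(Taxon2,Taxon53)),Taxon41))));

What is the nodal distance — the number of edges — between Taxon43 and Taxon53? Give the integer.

The MRCA of Taxon43 and Taxon53 is the node subtending ((Taxon14,Taxon43),((Taxon12,(Taxon2,Taxon53)),Taxon41)).
From Taxon43 up to that node: 2 branches. From Taxon53 up to the same node: 4 branches. Total: 2 + 4 = 6.

6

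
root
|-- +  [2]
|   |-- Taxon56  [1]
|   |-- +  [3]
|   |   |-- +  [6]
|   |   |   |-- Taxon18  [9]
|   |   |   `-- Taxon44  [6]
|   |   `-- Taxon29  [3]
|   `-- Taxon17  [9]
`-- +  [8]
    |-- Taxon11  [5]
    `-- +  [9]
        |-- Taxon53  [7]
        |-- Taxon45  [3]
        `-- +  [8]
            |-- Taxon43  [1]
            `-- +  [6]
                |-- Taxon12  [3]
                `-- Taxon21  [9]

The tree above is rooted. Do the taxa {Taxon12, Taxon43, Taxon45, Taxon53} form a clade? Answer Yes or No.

No

The MRCA of the listed taxa subtends (Taxon53,Taxon45,(Taxon43,(Taxon12,Taxon21))).
That clade also contains Taxon21, which is not in the proposed group, so the group is not monophyletic.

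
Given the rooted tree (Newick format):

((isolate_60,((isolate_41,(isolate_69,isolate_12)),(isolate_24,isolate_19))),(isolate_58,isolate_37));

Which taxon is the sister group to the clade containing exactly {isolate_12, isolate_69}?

isolate_41

The clade containing exactly {isolate_12, isolate_69} attaches to the tree at the node subtending (isolate_41,(isolate_69,isolate_12)).
The other lineage descending from that same node — the sister group — is the single tip isolate_41.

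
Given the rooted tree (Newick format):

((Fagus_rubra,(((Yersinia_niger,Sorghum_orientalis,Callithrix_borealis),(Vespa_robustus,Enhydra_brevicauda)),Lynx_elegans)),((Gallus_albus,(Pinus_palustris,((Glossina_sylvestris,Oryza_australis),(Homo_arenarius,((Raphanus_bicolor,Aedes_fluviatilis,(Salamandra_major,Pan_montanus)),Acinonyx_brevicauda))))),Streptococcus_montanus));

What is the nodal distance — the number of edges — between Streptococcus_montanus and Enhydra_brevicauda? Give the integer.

7

The MRCA of Streptococcus_montanus and Enhydra_brevicauda is the root of the tree.
From Streptococcus_montanus up to that node: 2 branches. From Enhydra_brevicauda up to the same node: 5 branches. Total: 2 + 5 = 7.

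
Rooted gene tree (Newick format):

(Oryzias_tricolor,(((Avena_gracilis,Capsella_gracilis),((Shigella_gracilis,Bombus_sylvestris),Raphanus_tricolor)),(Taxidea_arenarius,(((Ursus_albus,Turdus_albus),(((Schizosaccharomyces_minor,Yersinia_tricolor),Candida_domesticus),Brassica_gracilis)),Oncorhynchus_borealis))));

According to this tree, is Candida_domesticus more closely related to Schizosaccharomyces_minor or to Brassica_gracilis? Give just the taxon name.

Schizosaccharomyces_minor

The MRCA of Candida_domesticus and Schizosaccharomyces_minor subtends ((Schizosaccharomyces_minor,Yersinia_tricolor),Candida_domesticus) (3 taxa).
The MRCA of Candida_domesticus and Brassica_gracilis subtends (((Schizosaccharomyces_minor,Yersinia_tricolor),Candida_domesticus),Brassica_gracilis) (4 taxa).
The first is nested inside the second, so Candida_domesticus shares a more recent common ancestor with Schizosaccharomyces_minor.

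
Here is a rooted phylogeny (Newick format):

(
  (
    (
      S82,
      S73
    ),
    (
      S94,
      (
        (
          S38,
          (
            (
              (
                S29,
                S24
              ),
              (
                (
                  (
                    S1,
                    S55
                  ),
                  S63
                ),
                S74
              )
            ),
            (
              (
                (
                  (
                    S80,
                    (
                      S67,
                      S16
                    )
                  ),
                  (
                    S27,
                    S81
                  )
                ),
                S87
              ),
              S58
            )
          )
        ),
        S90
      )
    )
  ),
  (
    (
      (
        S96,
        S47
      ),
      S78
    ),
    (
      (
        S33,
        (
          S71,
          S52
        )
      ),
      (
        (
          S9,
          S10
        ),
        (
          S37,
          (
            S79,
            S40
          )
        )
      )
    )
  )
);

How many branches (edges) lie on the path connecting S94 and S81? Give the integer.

The MRCA of S94 and S81 is the node subtending (S94,((S38,(((S29,S24),(((S1,S55),S63),S74)),((((S80,(S67,S16)),(S27,S81)),S87),S58))),S90)).
From S94 up to that node: 1 branch. From S81 up to the same node: 8 branches. Total: 1 + 8 = 9.

9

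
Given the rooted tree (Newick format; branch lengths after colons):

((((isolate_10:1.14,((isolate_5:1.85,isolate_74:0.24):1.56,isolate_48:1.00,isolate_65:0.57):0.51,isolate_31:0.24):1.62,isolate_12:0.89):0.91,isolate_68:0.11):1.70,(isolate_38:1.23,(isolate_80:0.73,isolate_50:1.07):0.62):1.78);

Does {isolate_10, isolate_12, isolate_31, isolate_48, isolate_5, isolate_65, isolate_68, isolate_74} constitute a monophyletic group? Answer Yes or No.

Yes

The most recent common ancestor of these taxa subtends (((isolate_10,((isolate_5,isolate_74),isolate_48,isolate_65),isolate_31),isolate_12),isolate_68).
That clade has exactly 8 tips — every listed taxon and nothing else — so the group is monophyletic.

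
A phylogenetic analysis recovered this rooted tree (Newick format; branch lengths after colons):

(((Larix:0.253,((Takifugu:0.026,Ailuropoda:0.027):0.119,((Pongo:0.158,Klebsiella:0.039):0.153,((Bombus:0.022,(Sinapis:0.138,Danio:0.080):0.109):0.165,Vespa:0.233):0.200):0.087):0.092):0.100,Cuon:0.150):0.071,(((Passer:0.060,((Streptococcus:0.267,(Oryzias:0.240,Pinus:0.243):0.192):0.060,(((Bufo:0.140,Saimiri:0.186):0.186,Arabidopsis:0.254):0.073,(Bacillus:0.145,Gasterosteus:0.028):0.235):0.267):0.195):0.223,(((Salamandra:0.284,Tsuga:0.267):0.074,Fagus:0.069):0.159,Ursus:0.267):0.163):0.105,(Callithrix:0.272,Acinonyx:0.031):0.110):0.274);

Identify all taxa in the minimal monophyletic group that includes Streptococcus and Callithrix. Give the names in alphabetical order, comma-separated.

Acinonyx, Arabidopsis, Bacillus, Bufo, Callithrix, Fagus, Gasterosteus, Oryzias, Passer, Pinus, Saimiri, Salamandra, Streptococcus, Tsuga, Ursus

Tracing Streptococcus: it sits inside (Streptococcus,(Oryzias,Pinus)).
Tracing Callithrix: it sits inside (Callithrix,Acinonyx).
The smallest clade enclosing both is (((Passer,((Streptococcus,(Oryzias,Pinus)),(((Bufo,Saimiri),Arabidopsis),(Bacillus,Gasterosteus)))),(((Salamandra,Tsuga),Fagus),Ursus)),(Callithrix,Acinonyx)); the answer is its 15 terminal taxa in alphabetical order.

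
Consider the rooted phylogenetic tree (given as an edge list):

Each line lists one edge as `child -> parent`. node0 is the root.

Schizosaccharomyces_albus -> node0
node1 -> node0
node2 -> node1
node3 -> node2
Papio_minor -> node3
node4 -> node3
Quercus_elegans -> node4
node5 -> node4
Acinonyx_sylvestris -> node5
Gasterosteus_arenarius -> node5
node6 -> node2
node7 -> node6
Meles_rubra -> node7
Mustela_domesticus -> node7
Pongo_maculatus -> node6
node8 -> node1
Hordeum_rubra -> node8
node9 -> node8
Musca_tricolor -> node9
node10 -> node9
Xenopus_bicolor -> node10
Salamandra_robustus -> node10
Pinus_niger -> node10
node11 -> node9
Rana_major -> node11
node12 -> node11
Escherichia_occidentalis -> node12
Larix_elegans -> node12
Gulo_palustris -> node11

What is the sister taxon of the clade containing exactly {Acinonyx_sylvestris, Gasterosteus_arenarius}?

Quercus_elegans

The clade containing exactly {Acinonyx_sylvestris, Gasterosteus_arenarius} attaches to the tree at the node subtending (Quercus_elegans,(Acinonyx_sylvestris,Gasterosteus_arenarius)).
The other lineage descending from that same node — the sister group — is the single tip Quercus_elegans.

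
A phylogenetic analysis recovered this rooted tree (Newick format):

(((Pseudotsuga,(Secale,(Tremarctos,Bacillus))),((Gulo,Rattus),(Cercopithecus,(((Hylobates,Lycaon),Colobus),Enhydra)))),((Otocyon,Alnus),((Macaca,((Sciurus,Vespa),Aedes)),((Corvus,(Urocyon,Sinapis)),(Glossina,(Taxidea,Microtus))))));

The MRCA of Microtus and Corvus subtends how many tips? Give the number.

The MRCA of Microtus and Corvus is the node subtending ((Corvus,(Urocyon,Sinapis)),(Glossina,(Taxidea,Microtus))).
That clade contains 6 terminal taxa: Corvus, Glossina, Microtus, Sinapis, Taxidea, Urocyon.

6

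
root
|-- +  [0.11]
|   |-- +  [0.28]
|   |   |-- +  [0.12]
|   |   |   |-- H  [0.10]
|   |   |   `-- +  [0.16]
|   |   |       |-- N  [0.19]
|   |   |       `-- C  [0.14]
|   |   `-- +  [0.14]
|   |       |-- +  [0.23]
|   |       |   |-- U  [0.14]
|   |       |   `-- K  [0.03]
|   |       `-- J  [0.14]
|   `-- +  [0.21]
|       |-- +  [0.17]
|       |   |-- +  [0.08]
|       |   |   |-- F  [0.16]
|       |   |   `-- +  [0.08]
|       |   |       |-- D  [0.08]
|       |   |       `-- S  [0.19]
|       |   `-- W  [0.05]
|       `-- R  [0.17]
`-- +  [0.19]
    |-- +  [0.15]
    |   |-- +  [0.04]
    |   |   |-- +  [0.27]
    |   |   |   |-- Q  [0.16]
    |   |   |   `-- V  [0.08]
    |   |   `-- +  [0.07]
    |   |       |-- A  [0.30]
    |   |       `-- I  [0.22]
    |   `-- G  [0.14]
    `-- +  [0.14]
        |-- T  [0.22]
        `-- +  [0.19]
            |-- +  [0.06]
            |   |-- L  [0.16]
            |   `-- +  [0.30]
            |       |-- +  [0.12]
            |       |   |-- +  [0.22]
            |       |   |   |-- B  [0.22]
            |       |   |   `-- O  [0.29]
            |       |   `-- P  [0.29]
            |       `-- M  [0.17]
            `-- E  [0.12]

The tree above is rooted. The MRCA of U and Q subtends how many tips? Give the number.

The MRCA of U and Q is the root, so the clade is the entire tree.
That clade contains 23 terminal taxa: A, B, C, D, E, F, G, H, I, J, K, L, M, N, O, P, Q, R, S, T, U, V, W.

23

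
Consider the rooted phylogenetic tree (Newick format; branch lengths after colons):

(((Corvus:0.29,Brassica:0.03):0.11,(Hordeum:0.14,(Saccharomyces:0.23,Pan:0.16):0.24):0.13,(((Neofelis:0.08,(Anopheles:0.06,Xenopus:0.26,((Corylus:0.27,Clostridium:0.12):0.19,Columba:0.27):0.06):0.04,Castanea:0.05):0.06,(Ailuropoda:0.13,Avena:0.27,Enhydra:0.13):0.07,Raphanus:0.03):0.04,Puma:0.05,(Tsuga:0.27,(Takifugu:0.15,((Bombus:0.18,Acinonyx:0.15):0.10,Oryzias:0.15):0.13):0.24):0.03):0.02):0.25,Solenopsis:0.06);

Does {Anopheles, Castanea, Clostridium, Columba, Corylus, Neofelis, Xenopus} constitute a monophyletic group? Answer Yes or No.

Yes

The most recent common ancestor of these taxa subtends (Neofelis,(Anopheles,Xenopus,((Corylus,Clostridium),Columba)),Castanea).
That clade has exactly 7 tips — every listed taxon and nothing else — so the group is monophyletic.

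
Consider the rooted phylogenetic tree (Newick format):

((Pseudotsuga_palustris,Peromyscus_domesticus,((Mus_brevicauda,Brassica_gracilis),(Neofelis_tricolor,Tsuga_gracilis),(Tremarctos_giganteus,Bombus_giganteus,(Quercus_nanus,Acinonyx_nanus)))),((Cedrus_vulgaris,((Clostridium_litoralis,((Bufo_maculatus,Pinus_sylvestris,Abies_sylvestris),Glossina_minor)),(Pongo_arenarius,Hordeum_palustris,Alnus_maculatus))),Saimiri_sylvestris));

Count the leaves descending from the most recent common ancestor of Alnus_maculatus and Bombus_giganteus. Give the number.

The MRCA of Alnus_maculatus and Bombus_giganteus is the root, so the clade is the entire tree.
That clade contains 20 terminal taxa: Abies_sylvestris, Acinonyx_nanus, Alnus_maculatus, Bombus_giganteus, Brassica_gracilis, Bufo_maculatus, Cedrus_vulgaris, Clostridium_litoralis, Glossina_minor, Hordeum_palustris, Mus_brevicauda, Neofelis_tricolor, Peromyscus_domesticus, Pinus_sylvestris, Pongo_arenarius, Pseudotsuga_palustris, Quercus_nanus, Saimiri_sylvestris, Tremarctos_giganteus, Tsuga_gracilis.

20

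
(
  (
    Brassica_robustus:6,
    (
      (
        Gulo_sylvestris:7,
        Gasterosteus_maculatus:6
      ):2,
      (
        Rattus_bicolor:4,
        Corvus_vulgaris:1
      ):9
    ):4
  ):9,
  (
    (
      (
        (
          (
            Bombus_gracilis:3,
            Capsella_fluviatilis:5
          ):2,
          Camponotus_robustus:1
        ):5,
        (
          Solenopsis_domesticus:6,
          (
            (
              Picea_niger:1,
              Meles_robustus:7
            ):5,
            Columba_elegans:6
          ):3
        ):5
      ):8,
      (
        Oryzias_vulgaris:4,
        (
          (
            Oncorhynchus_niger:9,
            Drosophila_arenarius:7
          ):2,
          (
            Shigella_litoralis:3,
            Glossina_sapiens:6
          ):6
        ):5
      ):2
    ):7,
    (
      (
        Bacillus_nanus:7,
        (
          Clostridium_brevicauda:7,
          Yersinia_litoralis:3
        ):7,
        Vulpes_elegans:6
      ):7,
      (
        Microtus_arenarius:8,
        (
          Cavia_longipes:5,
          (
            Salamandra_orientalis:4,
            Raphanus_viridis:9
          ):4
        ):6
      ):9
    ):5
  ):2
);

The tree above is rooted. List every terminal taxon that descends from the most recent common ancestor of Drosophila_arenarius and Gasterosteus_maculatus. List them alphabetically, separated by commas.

Bacillus_nanus, Bombus_gracilis, Brassica_robustus, Camponotus_robustus, Capsella_fluviatilis, Cavia_longipes, Clostridium_brevicauda, Columba_elegans, Corvus_vulgaris, Drosophila_arenarius, Gasterosteus_maculatus, Glossina_sapiens, Gulo_sylvestris, Meles_robustus, Microtus_arenarius, Oncorhynchus_niger, Oryzias_vulgaris, Picea_niger, Raphanus_viridis, Rattus_bicolor, Salamandra_orientalis, Shigella_litoralis, Solenopsis_domesticus, Vulpes_elegans, Yersinia_litoralis

Tracing Drosophila_arenarius: it sits inside (Oncorhynchus_niger,Drosophila_arenarius).
Tracing Gasterosteus_maculatus: it sits inside (Gulo_sylvestris,Gasterosteus_maculatus).
The smallest clade enclosing both is the whole tree (their MRCA is the root), so the answer is all 25 tips in alphabetical order.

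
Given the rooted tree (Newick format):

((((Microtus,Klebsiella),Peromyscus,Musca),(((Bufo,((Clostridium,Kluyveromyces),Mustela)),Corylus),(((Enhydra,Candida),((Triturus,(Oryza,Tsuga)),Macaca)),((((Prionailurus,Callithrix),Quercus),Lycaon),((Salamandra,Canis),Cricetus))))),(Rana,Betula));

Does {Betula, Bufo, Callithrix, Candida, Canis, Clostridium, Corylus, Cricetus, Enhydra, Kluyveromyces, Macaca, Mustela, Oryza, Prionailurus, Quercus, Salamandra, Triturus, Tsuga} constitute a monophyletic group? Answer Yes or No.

The MRCA of the listed taxa is the root, so the smallest clade containing them is the whole tree.
That clade also contains Klebsiella, Lycaon, Microtus, Musca, Peromyscus, Rana, which are not in the proposed group, so the group is not monophyletic.

No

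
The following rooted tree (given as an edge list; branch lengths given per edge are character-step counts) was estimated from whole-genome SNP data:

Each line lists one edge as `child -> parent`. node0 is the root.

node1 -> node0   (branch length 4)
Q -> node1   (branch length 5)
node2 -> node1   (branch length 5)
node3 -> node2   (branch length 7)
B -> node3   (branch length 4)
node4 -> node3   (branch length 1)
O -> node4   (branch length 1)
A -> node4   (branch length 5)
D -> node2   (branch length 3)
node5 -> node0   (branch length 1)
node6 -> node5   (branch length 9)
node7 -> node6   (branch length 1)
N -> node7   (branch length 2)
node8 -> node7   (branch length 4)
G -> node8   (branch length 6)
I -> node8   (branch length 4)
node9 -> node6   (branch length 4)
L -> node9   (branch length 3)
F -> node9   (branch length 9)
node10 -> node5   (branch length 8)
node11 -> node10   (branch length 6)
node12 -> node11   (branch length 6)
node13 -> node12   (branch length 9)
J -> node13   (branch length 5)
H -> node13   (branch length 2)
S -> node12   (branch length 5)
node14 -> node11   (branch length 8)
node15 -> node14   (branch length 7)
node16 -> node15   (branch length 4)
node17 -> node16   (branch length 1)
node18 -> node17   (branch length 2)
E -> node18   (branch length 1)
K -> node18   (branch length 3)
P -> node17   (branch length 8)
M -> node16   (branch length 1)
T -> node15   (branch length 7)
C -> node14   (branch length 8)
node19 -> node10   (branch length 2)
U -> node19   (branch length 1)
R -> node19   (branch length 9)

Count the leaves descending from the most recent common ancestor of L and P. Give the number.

The MRCA of L and P is the node subtending (((N,(G,I)),(L,F)),((((J,H),S),(((((E,K),P),M),T),C)),(U,R))).
That clade contains 16 terminal taxa: C, E, F, G, H, I, J, K, L, M, N, P, R, S, T, U.

16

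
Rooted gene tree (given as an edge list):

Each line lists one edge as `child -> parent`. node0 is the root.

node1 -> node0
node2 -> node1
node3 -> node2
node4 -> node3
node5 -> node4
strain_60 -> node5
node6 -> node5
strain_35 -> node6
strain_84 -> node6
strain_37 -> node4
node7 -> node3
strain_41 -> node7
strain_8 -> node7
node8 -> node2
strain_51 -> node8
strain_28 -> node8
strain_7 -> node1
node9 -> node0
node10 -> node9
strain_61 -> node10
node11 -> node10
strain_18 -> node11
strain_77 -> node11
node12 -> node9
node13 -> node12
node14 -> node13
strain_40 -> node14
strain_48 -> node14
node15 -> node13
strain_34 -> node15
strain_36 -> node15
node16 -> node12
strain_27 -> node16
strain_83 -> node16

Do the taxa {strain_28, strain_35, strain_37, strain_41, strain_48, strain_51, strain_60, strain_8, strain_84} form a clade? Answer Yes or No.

No

The MRCA of the listed taxa is the root, so the smallest clade containing them is the whole tree.
That clade also contains strain_18, strain_27, strain_34, strain_36, strain_40, strain_61, strain_7, strain_77, strain_83, which are not in the proposed group, so the group is not monophyletic.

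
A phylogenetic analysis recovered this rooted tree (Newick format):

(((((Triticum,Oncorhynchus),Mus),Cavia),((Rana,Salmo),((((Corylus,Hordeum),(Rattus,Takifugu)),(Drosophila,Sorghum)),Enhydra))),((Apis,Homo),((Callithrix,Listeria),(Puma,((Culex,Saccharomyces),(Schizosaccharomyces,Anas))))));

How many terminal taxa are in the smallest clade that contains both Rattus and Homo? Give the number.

22

The MRCA of Rattus and Homo is the root, so the clade is the entire tree.
That clade contains 22 terminal taxa: Anas, Apis, Callithrix, Cavia, Corylus, Culex, Drosophila, Enhydra, Homo, Hordeum, Listeria, Mus, Oncorhynchus, Puma, Rana, Rattus, Saccharomyces, Salmo, Schizosaccharomyces, Sorghum, Takifugu, Triticum.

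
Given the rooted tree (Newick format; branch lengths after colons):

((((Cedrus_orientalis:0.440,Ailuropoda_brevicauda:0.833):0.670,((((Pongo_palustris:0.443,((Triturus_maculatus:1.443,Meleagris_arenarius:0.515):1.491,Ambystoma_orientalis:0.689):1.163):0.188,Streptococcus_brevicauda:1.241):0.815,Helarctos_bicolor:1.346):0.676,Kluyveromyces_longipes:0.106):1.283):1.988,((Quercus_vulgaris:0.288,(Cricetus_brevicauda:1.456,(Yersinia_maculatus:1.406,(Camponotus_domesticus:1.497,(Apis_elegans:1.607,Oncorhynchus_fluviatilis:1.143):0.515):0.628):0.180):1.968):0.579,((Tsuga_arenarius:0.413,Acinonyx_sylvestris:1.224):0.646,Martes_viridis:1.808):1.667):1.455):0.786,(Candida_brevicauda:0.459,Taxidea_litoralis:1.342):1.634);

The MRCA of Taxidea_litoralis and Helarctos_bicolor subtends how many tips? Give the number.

20

The MRCA of Taxidea_litoralis and Helarctos_bicolor is the root, so the clade is the entire tree.
That clade contains 20 terminal taxa: Acinonyx_sylvestris, Ailuropoda_brevicauda, Ambystoma_orientalis, Apis_elegans, Camponotus_domesticus, Candida_brevicauda, Cedrus_orientalis, Cricetus_brevicauda, Helarctos_bicolor, Kluyveromyces_longipes, Martes_viridis, Meleagris_arenarius, Oncorhynchus_fluviatilis, Pongo_palustris, Quercus_vulgaris, Streptococcus_brevicauda, Taxidea_litoralis, Triturus_maculatus, Tsuga_arenarius, Yersinia_maculatus.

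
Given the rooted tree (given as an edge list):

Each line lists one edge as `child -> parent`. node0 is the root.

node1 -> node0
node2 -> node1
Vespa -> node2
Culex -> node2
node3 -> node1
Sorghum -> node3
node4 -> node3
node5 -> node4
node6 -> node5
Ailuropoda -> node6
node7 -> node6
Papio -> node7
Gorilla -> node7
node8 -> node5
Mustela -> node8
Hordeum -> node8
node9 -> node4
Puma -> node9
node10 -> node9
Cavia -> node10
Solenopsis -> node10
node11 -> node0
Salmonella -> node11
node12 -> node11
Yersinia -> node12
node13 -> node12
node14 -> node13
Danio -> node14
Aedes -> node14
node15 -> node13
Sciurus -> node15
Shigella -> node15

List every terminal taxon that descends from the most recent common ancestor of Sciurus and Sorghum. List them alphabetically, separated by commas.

Tracing Sciurus: it sits inside (Sciurus,Shigella).
Tracing Sorghum: it sits inside (Sorghum,(((Ailuropoda,(Papio,Gorilla)),(Mustela,Hordeum)),(Puma,(Cavia,Solenopsis)))).
The smallest clade enclosing both is the whole tree (their MRCA is the root), so the answer is all 17 tips in alphabetical order.

Aedes, Ailuropoda, Cavia, Culex, Danio, Gorilla, Hordeum, Mustela, Papio, Puma, Salmonella, Sciurus, Shigella, Solenopsis, Sorghum, Vespa, Yersinia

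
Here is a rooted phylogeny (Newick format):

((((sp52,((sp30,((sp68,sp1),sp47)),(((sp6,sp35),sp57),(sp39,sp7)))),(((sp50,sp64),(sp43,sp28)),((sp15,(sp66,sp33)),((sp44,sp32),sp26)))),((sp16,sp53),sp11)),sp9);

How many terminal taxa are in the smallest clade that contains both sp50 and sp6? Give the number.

The MRCA of sp50 and sp6 is the node subtending ((sp52,((sp30,((sp68,sp1),sp47)),(((sp6,sp35),sp57),(sp39,sp7)))),(((sp50,sp64),(sp43,sp28)),((sp15,(sp66,sp33)),((sp44,sp32),sp26)))).
That clade contains 20 terminal taxa: sp1, sp15, sp26, sp28, sp30, sp32, sp33, sp35, sp39, sp43, sp44, sp47, sp50, sp52, sp57, sp6, sp64, sp66, sp68, sp7.

20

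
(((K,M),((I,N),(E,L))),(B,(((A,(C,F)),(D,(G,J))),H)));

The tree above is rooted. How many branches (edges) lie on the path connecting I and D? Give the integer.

9

The MRCA of I and D is the root of the tree.
From I up to that node: 4 branches. From D up to the same node: 5 branches. Total: 4 + 5 = 9.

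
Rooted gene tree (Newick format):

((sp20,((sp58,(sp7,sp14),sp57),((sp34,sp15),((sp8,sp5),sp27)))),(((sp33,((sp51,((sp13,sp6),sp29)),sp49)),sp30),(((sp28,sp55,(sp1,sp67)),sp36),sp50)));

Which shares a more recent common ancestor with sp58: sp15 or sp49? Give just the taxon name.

sp15

The MRCA of sp58 and sp15 subtends ((sp58,(sp7,sp14),sp57),((sp34,sp15),((sp8,sp5),sp27))) (9 taxa).
The MRCA of sp58 and sp49 is the root, subtending the entire tree (23 taxa).
The first is nested inside the second, so sp58 shares a more recent common ancestor with sp15.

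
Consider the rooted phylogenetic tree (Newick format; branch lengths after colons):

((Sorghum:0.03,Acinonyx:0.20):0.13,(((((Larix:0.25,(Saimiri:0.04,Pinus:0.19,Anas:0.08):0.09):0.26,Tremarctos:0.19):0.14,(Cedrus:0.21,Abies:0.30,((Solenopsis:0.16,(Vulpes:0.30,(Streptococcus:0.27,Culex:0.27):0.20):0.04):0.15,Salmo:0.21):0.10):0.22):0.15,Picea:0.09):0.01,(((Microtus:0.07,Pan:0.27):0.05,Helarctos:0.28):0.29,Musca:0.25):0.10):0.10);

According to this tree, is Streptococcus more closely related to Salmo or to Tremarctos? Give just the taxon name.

Salmo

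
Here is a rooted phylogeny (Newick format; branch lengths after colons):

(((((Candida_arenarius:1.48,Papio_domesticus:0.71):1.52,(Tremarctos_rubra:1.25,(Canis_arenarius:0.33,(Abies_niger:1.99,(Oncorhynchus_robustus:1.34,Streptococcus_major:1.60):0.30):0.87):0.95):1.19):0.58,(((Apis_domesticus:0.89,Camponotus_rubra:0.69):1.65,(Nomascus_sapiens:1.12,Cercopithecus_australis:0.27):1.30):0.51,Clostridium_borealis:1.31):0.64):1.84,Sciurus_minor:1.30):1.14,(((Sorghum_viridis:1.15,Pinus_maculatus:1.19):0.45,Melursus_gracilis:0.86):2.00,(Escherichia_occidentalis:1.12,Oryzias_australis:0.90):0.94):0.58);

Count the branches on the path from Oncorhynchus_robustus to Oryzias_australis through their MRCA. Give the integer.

The MRCA of Oncorhynchus_robustus and Oryzias_australis is the root of the tree.
From Oncorhynchus_robustus up to that node: 8 branches. From Oryzias_australis up to the same node: 3 branches. Total: 8 + 3 = 11.

11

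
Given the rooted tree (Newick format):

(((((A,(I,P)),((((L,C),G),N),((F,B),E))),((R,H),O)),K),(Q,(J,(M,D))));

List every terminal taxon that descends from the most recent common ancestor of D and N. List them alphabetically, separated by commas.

Tracing D: it sits inside (M,D).
Tracing N: it sits inside (((L,C),G),N).
The smallest clade enclosing both is the whole tree (their MRCA is the root), so the answer is all 18 tips in alphabetical order.

A, B, C, D, E, F, G, H, I, J, K, L, M, N, O, P, Q, R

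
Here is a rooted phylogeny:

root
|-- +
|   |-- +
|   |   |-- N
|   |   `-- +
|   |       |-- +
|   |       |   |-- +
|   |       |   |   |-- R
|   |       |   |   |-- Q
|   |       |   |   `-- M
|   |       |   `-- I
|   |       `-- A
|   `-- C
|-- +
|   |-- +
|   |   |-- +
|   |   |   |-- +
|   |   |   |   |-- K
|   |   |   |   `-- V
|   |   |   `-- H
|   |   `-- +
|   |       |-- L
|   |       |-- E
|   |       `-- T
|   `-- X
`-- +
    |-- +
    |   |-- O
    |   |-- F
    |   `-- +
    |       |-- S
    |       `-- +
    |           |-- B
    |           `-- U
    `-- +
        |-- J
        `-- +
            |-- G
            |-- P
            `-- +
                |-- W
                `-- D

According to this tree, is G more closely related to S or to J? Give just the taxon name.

The MRCA of G and J subtends (J,(G,P,(W,D))) (5 taxa).
The MRCA of G and S subtends ((O,F,(S,(B,U))),(J,(G,P,(W,D)))) (10 taxa).
The first is nested inside the second, so G shares a more recent common ancestor with J.

J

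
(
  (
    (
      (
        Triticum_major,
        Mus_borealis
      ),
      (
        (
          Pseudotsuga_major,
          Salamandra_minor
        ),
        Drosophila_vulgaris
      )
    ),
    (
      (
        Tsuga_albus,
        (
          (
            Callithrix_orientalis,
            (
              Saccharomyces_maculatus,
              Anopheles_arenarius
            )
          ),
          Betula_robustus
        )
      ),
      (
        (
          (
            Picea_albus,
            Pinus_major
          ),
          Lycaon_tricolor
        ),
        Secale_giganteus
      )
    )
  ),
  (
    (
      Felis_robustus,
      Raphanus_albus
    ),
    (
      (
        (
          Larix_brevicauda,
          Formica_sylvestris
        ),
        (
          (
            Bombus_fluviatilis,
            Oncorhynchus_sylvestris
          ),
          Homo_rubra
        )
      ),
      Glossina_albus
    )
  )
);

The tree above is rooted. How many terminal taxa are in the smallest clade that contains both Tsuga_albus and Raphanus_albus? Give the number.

The MRCA of Tsuga_albus and Raphanus_albus is the root, so the clade is the entire tree.
That clade contains 22 terminal taxa: Anopheles_arenarius, Betula_robustus, Bombus_fluviatilis, Callithrix_orientalis, Drosophila_vulgaris, Felis_robustus, Formica_sylvestris, Glossina_albus, Homo_rubra, Larix_brevicauda, Lycaon_tricolor, Mus_borealis, Oncorhynchus_sylvestris, Picea_albus, Pinus_major, Pseudotsuga_major, Raphanus_albus, Saccharomyces_maculatus, Salamandra_minor, Secale_giganteus, Triticum_major, Tsuga_albus.

22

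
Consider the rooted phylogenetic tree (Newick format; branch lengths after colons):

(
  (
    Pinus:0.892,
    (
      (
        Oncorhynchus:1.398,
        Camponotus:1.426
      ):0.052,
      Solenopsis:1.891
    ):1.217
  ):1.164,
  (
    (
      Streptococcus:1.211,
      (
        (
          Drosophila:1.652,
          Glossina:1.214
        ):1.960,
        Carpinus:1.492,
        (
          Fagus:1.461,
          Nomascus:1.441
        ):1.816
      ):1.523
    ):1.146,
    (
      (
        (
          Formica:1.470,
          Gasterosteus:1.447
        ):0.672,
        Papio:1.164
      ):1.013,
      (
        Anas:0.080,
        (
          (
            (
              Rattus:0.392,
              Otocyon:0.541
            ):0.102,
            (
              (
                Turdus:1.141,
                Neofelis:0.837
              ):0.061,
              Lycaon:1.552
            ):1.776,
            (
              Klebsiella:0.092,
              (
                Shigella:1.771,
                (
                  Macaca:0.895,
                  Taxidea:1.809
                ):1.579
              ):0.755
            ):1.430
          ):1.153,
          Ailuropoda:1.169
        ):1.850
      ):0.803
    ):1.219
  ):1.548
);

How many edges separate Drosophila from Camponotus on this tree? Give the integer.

The MRCA of Drosophila and Camponotus is the root of the tree.
From Drosophila up to that node: 5 branches. From Camponotus up to the same node: 4 branches. Total: 5 + 4 = 9.

9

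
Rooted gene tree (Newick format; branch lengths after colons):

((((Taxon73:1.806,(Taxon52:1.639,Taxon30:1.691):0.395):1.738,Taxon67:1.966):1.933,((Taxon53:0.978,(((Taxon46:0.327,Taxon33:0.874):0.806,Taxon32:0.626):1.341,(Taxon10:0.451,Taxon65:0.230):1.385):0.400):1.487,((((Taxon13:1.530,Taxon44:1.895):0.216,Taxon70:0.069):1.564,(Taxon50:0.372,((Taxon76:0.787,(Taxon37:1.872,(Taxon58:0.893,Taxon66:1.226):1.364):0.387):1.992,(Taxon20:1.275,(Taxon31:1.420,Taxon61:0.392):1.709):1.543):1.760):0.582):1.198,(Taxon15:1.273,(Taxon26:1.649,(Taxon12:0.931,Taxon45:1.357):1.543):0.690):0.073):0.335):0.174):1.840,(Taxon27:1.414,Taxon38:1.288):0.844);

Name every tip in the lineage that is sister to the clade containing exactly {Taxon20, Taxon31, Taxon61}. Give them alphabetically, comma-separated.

The clade containing exactly {Taxon20, Taxon31, Taxon61} attaches to the tree at the node subtending ((Taxon76,(Taxon37,(Taxon58,Taxon66))),(Taxon20,(Taxon31,Taxon61))).
The other lineage descending from that same node — the sister group — is (Taxon76,(Taxon37,(Taxon58,Taxon66))); its 4 tips in alphabetical order are the answer.

Taxon37, Taxon58, Taxon66, Taxon76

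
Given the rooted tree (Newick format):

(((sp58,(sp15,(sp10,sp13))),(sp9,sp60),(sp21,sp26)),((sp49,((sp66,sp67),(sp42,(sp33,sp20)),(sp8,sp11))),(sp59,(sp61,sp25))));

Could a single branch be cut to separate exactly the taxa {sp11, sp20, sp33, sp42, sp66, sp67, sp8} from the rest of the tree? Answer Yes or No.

Yes

The most recent common ancestor of these taxa subtends ((sp66,sp67),(sp42,(sp33,sp20)),(sp8,sp11)).
That clade has exactly 7 tips — every listed taxon and nothing else — so the group is monophyletic.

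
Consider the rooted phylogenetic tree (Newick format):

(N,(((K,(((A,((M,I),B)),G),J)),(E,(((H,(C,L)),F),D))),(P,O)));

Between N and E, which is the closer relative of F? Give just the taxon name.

The MRCA of F and E subtends (E,(((H,(C,L)),F),D)) (6 taxa).
The MRCA of F and N is the root, subtending the entire tree (16 taxa).
The first is nested inside the second, so F shares a more recent common ancestor with E.

E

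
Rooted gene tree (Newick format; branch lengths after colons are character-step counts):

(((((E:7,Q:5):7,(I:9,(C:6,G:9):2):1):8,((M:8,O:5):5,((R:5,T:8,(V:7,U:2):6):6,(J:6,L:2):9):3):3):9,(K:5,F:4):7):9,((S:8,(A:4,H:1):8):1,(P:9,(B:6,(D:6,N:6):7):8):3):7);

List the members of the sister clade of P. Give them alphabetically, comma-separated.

P attaches to the tree at the node subtending (P,(B,(D,N))).
The other lineage descending from that same node — the sister group — is (B,(D,N)); its 3 tips in alphabetical order are the answer.

B, D, N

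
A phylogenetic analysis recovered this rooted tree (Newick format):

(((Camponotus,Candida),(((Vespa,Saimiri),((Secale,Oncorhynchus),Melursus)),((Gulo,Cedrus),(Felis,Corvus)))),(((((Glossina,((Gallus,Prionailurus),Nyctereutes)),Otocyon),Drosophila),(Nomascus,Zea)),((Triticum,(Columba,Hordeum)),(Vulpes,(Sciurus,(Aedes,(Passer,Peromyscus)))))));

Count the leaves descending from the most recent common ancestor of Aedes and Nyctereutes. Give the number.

The MRCA of Aedes and Nyctereutes is the node subtending (((((Glossina,((Gallus,Prionailurus),Nyctereutes)),Otocyon),Drosophila),(Nomascus,Zea)),((Triticum,(Columba,Hordeum)),(Vulpes,(Sciurus,(Aedes,(Passer,Peromyscus)))))).
That clade contains 16 terminal taxa: Aedes, Columba, Drosophila, Gallus, Glossina, Hordeum, Nomascus, Nyctereutes, Otocyon, Passer, Peromyscus, Prionailurus, Sciurus, Triticum, Vulpes, Zea.

16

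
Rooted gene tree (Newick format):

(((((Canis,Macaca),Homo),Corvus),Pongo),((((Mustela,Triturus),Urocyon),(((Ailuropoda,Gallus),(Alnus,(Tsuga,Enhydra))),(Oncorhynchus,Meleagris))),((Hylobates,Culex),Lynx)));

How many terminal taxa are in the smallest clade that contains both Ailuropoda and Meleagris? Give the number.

The MRCA of Ailuropoda and Meleagris is the node subtending (((Ailuropoda,Gallus),(Alnus,(Tsuga,Enhydra))),(Oncorhynchus,Meleagris)).
That clade contains 7 terminal taxa: Ailuropoda, Alnus, Enhydra, Gallus, Meleagris, Oncorhynchus, Tsuga.

7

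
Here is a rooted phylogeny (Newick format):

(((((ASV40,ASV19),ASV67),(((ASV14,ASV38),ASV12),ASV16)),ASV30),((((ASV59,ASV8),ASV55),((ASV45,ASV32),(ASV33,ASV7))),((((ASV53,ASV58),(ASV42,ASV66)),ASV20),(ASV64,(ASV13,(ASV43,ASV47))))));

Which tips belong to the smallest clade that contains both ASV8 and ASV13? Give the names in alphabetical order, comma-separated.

ASV13, ASV20, ASV32, ASV33, ASV42, ASV43, ASV45, ASV47, ASV53, ASV55, ASV58, ASV59, ASV64, ASV66, ASV7, ASV8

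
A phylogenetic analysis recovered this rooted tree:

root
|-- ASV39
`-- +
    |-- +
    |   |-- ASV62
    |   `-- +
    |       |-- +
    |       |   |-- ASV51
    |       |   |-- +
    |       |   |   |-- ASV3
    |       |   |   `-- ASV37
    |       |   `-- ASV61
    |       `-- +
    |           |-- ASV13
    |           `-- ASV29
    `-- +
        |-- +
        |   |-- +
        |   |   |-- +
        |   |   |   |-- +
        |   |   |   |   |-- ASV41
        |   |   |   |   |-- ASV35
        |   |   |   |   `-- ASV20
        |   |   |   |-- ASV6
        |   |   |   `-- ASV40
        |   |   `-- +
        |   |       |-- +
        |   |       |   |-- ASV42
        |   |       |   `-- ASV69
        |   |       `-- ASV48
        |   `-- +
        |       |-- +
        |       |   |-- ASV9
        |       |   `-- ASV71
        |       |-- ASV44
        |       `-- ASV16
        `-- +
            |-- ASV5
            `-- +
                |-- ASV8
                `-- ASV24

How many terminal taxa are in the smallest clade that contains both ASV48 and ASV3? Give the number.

22

The MRCA of ASV48 and ASV3 is the node subtending ((ASV62,((ASV51,(ASV3,ASV37),ASV61),(ASV13,ASV29))),(((((ASV41,ASV35,ASV20),ASV6,ASV40),((ASV42,ASV69),ASV48)),((ASV9,ASV71),ASV44,ASV16)),(ASV5,(ASV8,ASV24)))).
That clade contains 22 terminal taxa: ASV13, ASV16, ASV20, ASV24, ASV29, ASV3, ASV35, ASV37, ASV40, ASV41, ASV42, ASV44, ASV48, ASV5, ASV51, ASV6, ASV61, ASV62, ASV69, ASV71, ASV8, ASV9.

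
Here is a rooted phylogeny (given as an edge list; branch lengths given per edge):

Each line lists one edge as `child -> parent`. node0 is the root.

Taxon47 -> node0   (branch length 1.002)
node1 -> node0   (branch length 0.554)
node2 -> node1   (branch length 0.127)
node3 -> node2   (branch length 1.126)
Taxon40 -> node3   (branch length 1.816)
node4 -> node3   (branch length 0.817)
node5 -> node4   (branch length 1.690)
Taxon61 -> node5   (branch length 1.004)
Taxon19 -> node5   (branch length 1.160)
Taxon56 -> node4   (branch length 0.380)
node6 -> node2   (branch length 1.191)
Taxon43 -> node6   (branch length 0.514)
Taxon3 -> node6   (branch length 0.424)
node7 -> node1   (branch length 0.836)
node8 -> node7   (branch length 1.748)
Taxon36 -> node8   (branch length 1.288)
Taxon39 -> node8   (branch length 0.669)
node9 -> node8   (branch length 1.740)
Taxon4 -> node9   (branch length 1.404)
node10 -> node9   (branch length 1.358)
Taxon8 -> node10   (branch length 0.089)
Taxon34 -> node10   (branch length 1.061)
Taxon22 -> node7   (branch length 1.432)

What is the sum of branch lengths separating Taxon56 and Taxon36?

6.322

The path runs Taxon56 → … → MRCA → … → Taxon36; the MRCA is the node subtending (((Taxon40,((Taxon61,Taxon19),Taxon56)),(Taxon43,Taxon3)),((Taxon36,Taxon39,(Taxon4,(Taxon8,Taxon34))),Taxon22)).
Branch lengths along that path: 0.380 + 0.817 + 1.126 + 0.127 + 0.836 + 1.748 + 1.288 = 6.322.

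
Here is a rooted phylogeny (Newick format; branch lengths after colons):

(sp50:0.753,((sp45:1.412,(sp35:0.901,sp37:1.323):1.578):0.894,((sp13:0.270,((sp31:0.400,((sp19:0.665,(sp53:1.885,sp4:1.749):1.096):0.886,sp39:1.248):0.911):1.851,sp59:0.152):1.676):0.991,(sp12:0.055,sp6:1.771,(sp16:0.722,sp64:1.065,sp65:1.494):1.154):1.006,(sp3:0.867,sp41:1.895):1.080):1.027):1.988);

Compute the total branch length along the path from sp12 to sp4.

10.221

The path runs sp12 → … → MRCA → … → sp4; the MRCA is the node subtending ((sp13,((sp31,((sp19,(sp53,sp4)),sp39)),sp59)),(sp12,sp6,(sp16,sp64,sp65)),(sp3,sp41)).
Branch lengths along that path: 0.055 + 1.006 + 0.991 + 1.676 + 1.851 + 0.911 + 0.886 + 1.096 + 1.749 = 10.221.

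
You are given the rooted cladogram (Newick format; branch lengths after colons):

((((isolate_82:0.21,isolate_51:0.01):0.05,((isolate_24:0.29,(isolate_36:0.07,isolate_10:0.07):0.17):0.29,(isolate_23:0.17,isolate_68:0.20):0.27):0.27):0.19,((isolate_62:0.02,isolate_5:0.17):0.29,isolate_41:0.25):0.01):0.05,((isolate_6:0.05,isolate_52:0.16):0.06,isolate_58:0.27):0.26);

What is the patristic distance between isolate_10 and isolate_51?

The path runs isolate_10 → … → MRCA → … → isolate_51; the MRCA is the node subtending ((isolate_82,isolate_51),((isolate_24,(isolate_36,isolate_10)),(isolate_23,isolate_68))).
Branch lengths along that path: 0.07 + 0.17 + 0.29 + 0.27 + 0.05 + 0.01 = 0.86.

0.86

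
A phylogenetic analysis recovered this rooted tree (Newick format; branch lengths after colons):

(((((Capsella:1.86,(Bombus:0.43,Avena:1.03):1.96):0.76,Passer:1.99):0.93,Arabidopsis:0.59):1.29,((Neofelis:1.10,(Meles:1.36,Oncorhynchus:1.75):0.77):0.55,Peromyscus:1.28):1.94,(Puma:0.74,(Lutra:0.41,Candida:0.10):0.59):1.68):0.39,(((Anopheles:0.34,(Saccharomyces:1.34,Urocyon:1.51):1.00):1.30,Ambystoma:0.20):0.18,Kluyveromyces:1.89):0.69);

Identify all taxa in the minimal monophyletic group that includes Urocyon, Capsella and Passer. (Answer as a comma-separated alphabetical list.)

Tracing Urocyon: it sits inside (Saccharomyces,Urocyon).
Tracing Capsella: it sits inside (Capsella,(Bombus,Avena)).
Tracing Passer: it sits inside ((Capsella,(Bombus,Avena)),Passer).
The smallest clade enclosing all 3 is the whole tree (their MRCA is the root), so the answer is all 17 tips in alphabetical order.

Ambystoma, Anopheles, Arabidopsis, Avena, Bombus, Candida, Capsella, Kluyveromyces, Lutra, Meles, Neofelis, Oncorhynchus, Passer, Peromyscus, Puma, Saccharomyces, Urocyon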